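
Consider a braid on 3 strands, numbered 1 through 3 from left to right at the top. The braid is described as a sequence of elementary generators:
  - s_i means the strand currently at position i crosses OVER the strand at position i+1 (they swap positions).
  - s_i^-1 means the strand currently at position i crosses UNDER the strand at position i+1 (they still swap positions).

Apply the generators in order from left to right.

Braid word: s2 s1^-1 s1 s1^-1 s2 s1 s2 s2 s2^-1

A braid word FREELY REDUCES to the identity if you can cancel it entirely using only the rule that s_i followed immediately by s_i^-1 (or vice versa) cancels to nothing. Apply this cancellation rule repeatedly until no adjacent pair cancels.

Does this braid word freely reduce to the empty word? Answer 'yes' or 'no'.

Gen 1 (s2): push. Stack: [s2]
Gen 2 (s1^-1): push. Stack: [s2 s1^-1]
Gen 3 (s1): cancels prior s1^-1. Stack: [s2]
Gen 4 (s1^-1): push. Stack: [s2 s1^-1]
Gen 5 (s2): push. Stack: [s2 s1^-1 s2]
Gen 6 (s1): push. Stack: [s2 s1^-1 s2 s1]
Gen 7 (s2): push. Stack: [s2 s1^-1 s2 s1 s2]
Gen 8 (s2): push. Stack: [s2 s1^-1 s2 s1 s2 s2]
Gen 9 (s2^-1): cancels prior s2. Stack: [s2 s1^-1 s2 s1 s2]
Reduced word: s2 s1^-1 s2 s1 s2

Answer: no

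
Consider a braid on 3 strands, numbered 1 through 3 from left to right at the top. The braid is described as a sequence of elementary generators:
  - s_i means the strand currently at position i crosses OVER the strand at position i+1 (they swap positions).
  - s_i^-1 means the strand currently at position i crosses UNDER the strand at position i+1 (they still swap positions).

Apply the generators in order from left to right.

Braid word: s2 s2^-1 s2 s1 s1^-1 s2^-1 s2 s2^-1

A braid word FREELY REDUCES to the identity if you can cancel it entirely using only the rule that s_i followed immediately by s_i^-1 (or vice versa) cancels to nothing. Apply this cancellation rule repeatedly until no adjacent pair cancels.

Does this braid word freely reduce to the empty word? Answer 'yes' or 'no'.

Gen 1 (s2): push. Stack: [s2]
Gen 2 (s2^-1): cancels prior s2. Stack: []
Gen 3 (s2): push. Stack: [s2]
Gen 4 (s1): push. Stack: [s2 s1]
Gen 5 (s1^-1): cancels prior s1. Stack: [s2]
Gen 6 (s2^-1): cancels prior s2. Stack: []
Gen 7 (s2): push. Stack: [s2]
Gen 8 (s2^-1): cancels prior s2. Stack: []
Reduced word: (empty)

Answer: yes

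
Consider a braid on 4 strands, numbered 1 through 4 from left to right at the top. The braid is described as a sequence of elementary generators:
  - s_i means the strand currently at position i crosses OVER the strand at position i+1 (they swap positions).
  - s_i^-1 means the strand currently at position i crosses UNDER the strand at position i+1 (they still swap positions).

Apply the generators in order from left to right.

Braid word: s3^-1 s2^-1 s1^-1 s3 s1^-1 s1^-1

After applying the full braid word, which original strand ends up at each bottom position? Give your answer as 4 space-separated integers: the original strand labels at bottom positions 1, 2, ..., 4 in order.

Answer: 4 1 3 2

Derivation:
Gen 1 (s3^-1): strand 3 crosses under strand 4. Perm now: [1 2 4 3]
Gen 2 (s2^-1): strand 2 crosses under strand 4. Perm now: [1 4 2 3]
Gen 3 (s1^-1): strand 1 crosses under strand 4. Perm now: [4 1 2 3]
Gen 4 (s3): strand 2 crosses over strand 3. Perm now: [4 1 3 2]
Gen 5 (s1^-1): strand 4 crosses under strand 1. Perm now: [1 4 3 2]
Gen 6 (s1^-1): strand 1 crosses under strand 4. Perm now: [4 1 3 2]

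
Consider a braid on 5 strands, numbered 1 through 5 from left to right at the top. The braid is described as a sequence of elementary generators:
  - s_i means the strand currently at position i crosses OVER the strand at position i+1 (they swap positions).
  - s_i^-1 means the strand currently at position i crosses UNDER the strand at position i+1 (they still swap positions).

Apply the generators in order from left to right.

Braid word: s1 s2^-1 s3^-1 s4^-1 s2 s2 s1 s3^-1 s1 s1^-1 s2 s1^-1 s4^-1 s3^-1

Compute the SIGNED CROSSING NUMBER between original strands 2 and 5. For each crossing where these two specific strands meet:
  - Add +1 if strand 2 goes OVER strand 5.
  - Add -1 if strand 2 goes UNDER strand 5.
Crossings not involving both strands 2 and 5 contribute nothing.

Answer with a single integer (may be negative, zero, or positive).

Gen 1: crossing 1x2. Both 2&5? no. Sum: 0
Gen 2: crossing 1x3. Both 2&5? no. Sum: 0
Gen 3: crossing 1x4. Both 2&5? no. Sum: 0
Gen 4: crossing 1x5. Both 2&5? no. Sum: 0
Gen 5: crossing 3x4. Both 2&5? no. Sum: 0
Gen 6: crossing 4x3. Both 2&5? no. Sum: 0
Gen 7: crossing 2x3. Both 2&5? no. Sum: 0
Gen 8: crossing 4x5. Both 2&5? no. Sum: 0
Gen 9: crossing 3x2. Both 2&5? no. Sum: 0
Gen 10: crossing 2x3. Both 2&5? no. Sum: 0
Gen 11: 2 over 5. Both 2&5? yes. Contrib: +1. Sum: 1
Gen 12: crossing 3x5. Both 2&5? no. Sum: 1
Gen 13: crossing 4x1. Both 2&5? no. Sum: 1
Gen 14: crossing 2x1. Both 2&5? no. Sum: 1

Answer: 1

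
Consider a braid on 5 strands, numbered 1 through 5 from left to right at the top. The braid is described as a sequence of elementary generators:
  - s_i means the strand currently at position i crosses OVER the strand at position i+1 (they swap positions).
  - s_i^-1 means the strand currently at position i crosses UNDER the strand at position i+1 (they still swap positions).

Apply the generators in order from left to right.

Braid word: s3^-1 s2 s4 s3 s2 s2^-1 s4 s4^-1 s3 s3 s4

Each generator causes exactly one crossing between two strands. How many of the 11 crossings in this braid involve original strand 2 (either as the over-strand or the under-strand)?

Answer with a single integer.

Gen 1: crossing 3x4. Involves strand 2? no. Count so far: 0
Gen 2: crossing 2x4. Involves strand 2? yes. Count so far: 1
Gen 3: crossing 3x5. Involves strand 2? no. Count so far: 1
Gen 4: crossing 2x5. Involves strand 2? yes. Count so far: 2
Gen 5: crossing 4x5. Involves strand 2? no. Count so far: 2
Gen 6: crossing 5x4. Involves strand 2? no. Count so far: 2
Gen 7: crossing 2x3. Involves strand 2? yes. Count so far: 3
Gen 8: crossing 3x2. Involves strand 2? yes. Count so far: 4
Gen 9: crossing 5x2. Involves strand 2? yes. Count so far: 5
Gen 10: crossing 2x5. Involves strand 2? yes. Count so far: 6
Gen 11: crossing 2x3. Involves strand 2? yes. Count so far: 7

Answer: 7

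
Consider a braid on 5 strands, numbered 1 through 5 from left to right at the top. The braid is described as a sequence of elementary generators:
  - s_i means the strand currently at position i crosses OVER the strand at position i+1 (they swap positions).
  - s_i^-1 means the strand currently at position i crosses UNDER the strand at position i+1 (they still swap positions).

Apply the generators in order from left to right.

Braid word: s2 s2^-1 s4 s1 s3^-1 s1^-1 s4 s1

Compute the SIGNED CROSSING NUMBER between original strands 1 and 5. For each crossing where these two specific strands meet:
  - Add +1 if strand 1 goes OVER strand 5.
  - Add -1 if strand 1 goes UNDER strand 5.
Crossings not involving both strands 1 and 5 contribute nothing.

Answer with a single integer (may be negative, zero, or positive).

Answer: 0

Derivation:
Gen 1: crossing 2x3. Both 1&5? no. Sum: 0
Gen 2: crossing 3x2. Both 1&5? no. Sum: 0
Gen 3: crossing 4x5. Both 1&5? no. Sum: 0
Gen 4: crossing 1x2. Both 1&5? no. Sum: 0
Gen 5: crossing 3x5. Both 1&5? no. Sum: 0
Gen 6: crossing 2x1. Both 1&5? no. Sum: 0
Gen 7: crossing 3x4. Both 1&5? no. Sum: 0
Gen 8: crossing 1x2. Both 1&5? no. Sum: 0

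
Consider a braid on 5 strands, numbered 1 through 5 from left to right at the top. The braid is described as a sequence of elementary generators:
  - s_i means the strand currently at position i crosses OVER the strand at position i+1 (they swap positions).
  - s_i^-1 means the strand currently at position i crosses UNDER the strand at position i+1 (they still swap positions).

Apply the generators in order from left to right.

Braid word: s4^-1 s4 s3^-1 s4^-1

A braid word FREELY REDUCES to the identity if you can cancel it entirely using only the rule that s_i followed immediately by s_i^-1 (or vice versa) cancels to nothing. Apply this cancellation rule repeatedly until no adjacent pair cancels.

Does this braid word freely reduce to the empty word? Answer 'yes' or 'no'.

Answer: no

Derivation:
Gen 1 (s4^-1): push. Stack: [s4^-1]
Gen 2 (s4): cancels prior s4^-1. Stack: []
Gen 3 (s3^-1): push. Stack: [s3^-1]
Gen 4 (s4^-1): push. Stack: [s3^-1 s4^-1]
Reduced word: s3^-1 s4^-1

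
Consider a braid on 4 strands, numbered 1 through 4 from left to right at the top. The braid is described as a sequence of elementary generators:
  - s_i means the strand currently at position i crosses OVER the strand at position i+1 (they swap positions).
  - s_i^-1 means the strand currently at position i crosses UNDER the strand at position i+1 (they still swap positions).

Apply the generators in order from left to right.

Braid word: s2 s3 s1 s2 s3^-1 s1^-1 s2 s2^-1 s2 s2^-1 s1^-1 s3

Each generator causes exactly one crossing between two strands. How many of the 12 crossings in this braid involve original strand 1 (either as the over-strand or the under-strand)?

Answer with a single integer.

Answer: 4

Derivation:
Gen 1: crossing 2x3. Involves strand 1? no. Count so far: 0
Gen 2: crossing 2x4. Involves strand 1? no. Count so far: 0
Gen 3: crossing 1x3. Involves strand 1? yes. Count so far: 1
Gen 4: crossing 1x4. Involves strand 1? yes. Count so far: 2
Gen 5: crossing 1x2. Involves strand 1? yes. Count so far: 3
Gen 6: crossing 3x4. Involves strand 1? no. Count so far: 3
Gen 7: crossing 3x2. Involves strand 1? no. Count so far: 3
Gen 8: crossing 2x3. Involves strand 1? no. Count so far: 3
Gen 9: crossing 3x2. Involves strand 1? no. Count so far: 3
Gen 10: crossing 2x3. Involves strand 1? no. Count so far: 3
Gen 11: crossing 4x3. Involves strand 1? no. Count so far: 3
Gen 12: crossing 2x1. Involves strand 1? yes. Count so far: 4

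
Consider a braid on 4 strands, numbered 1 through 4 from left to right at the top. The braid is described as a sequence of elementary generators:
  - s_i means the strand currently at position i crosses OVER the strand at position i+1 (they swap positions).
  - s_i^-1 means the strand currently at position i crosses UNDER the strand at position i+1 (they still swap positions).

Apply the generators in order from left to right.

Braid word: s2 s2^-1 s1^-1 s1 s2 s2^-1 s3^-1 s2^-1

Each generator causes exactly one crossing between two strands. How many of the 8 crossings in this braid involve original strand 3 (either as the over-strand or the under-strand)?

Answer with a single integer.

Gen 1: crossing 2x3. Involves strand 3? yes. Count so far: 1
Gen 2: crossing 3x2. Involves strand 3? yes. Count so far: 2
Gen 3: crossing 1x2. Involves strand 3? no. Count so far: 2
Gen 4: crossing 2x1. Involves strand 3? no. Count so far: 2
Gen 5: crossing 2x3. Involves strand 3? yes. Count so far: 3
Gen 6: crossing 3x2. Involves strand 3? yes. Count so far: 4
Gen 7: crossing 3x4. Involves strand 3? yes. Count so far: 5
Gen 8: crossing 2x4. Involves strand 3? no. Count so far: 5

Answer: 5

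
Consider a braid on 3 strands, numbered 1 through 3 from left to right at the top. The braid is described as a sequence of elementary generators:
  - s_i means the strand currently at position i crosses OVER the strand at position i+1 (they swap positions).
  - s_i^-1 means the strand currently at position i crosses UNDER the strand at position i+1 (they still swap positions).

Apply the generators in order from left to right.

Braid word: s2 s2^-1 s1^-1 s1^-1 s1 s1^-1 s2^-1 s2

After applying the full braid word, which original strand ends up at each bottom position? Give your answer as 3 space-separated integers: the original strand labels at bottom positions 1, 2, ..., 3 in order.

Gen 1 (s2): strand 2 crosses over strand 3. Perm now: [1 3 2]
Gen 2 (s2^-1): strand 3 crosses under strand 2. Perm now: [1 2 3]
Gen 3 (s1^-1): strand 1 crosses under strand 2. Perm now: [2 1 3]
Gen 4 (s1^-1): strand 2 crosses under strand 1. Perm now: [1 2 3]
Gen 5 (s1): strand 1 crosses over strand 2. Perm now: [2 1 3]
Gen 6 (s1^-1): strand 2 crosses under strand 1. Perm now: [1 2 3]
Gen 7 (s2^-1): strand 2 crosses under strand 3. Perm now: [1 3 2]
Gen 8 (s2): strand 3 crosses over strand 2. Perm now: [1 2 3]

Answer: 1 2 3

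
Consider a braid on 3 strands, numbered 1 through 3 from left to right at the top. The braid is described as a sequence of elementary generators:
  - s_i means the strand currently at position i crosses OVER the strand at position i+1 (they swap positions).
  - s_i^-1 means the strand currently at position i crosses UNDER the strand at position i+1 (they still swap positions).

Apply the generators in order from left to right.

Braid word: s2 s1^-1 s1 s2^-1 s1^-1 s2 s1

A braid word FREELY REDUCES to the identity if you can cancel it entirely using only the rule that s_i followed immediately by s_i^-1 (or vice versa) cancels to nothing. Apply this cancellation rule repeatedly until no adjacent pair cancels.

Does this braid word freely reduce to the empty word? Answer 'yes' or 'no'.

Gen 1 (s2): push. Stack: [s2]
Gen 2 (s1^-1): push. Stack: [s2 s1^-1]
Gen 3 (s1): cancels prior s1^-1. Stack: [s2]
Gen 4 (s2^-1): cancels prior s2. Stack: []
Gen 5 (s1^-1): push. Stack: [s1^-1]
Gen 6 (s2): push. Stack: [s1^-1 s2]
Gen 7 (s1): push. Stack: [s1^-1 s2 s1]
Reduced word: s1^-1 s2 s1

Answer: no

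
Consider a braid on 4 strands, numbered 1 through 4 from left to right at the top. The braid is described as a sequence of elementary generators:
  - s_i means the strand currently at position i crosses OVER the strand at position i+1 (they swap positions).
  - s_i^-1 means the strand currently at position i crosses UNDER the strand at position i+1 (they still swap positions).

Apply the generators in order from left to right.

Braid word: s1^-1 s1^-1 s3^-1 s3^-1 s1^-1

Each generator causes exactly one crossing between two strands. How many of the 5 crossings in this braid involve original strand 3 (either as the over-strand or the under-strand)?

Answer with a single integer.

Answer: 2

Derivation:
Gen 1: crossing 1x2. Involves strand 3? no. Count so far: 0
Gen 2: crossing 2x1. Involves strand 3? no. Count so far: 0
Gen 3: crossing 3x4. Involves strand 3? yes. Count so far: 1
Gen 4: crossing 4x3. Involves strand 3? yes. Count so far: 2
Gen 5: crossing 1x2. Involves strand 3? no. Count so far: 2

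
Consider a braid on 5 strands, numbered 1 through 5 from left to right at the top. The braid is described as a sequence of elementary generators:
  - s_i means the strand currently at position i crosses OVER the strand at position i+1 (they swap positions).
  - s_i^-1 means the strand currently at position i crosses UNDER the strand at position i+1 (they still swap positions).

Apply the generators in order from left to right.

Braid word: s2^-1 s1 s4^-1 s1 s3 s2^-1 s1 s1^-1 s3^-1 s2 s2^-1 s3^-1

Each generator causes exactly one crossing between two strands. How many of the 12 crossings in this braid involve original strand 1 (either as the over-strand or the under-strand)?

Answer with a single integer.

Gen 1: crossing 2x3. Involves strand 1? no. Count so far: 0
Gen 2: crossing 1x3. Involves strand 1? yes. Count so far: 1
Gen 3: crossing 4x5. Involves strand 1? no. Count so far: 1
Gen 4: crossing 3x1. Involves strand 1? yes. Count so far: 2
Gen 5: crossing 2x5. Involves strand 1? no. Count so far: 2
Gen 6: crossing 3x5. Involves strand 1? no. Count so far: 2
Gen 7: crossing 1x5. Involves strand 1? yes. Count so far: 3
Gen 8: crossing 5x1. Involves strand 1? yes. Count so far: 4
Gen 9: crossing 3x2. Involves strand 1? no. Count so far: 4
Gen 10: crossing 5x2. Involves strand 1? no. Count so far: 4
Gen 11: crossing 2x5. Involves strand 1? no. Count so far: 4
Gen 12: crossing 2x3. Involves strand 1? no. Count so far: 4

Answer: 4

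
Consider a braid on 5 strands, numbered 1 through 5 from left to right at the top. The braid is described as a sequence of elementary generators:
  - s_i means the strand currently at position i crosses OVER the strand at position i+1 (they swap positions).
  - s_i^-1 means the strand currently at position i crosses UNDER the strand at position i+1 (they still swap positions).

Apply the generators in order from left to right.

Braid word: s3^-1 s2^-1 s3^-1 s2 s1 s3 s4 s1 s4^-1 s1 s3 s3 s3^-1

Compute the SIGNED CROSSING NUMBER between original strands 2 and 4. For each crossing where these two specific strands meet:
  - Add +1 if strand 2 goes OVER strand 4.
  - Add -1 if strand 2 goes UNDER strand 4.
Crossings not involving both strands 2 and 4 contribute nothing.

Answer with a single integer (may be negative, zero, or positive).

Gen 1: crossing 3x4. Both 2&4? no. Sum: 0
Gen 2: 2 under 4. Both 2&4? yes. Contrib: -1. Sum: -1
Gen 3: crossing 2x3. Both 2&4? no. Sum: -1
Gen 4: crossing 4x3. Both 2&4? no. Sum: -1
Gen 5: crossing 1x3. Both 2&4? no. Sum: -1
Gen 6: 4 over 2. Both 2&4? yes. Contrib: -1. Sum: -2
Gen 7: crossing 4x5. Both 2&4? no. Sum: -2
Gen 8: crossing 3x1. Both 2&4? no. Sum: -2
Gen 9: crossing 5x4. Both 2&4? no. Sum: -2
Gen 10: crossing 1x3. Both 2&4? no. Sum: -2
Gen 11: 2 over 4. Both 2&4? yes. Contrib: +1. Sum: -1
Gen 12: 4 over 2. Both 2&4? yes. Contrib: -1. Sum: -2
Gen 13: 2 under 4. Both 2&4? yes. Contrib: -1. Sum: -3

Answer: -3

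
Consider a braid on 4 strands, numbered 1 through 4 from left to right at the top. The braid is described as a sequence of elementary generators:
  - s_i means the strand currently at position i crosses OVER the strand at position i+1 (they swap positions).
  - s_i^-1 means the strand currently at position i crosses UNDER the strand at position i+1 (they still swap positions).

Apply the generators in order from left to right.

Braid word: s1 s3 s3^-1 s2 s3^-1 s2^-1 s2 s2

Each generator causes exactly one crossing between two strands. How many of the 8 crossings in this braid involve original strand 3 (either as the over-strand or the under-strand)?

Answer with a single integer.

Gen 1: crossing 1x2. Involves strand 3? no. Count so far: 0
Gen 2: crossing 3x4. Involves strand 3? yes. Count so far: 1
Gen 3: crossing 4x3. Involves strand 3? yes. Count so far: 2
Gen 4: crossing 1x3. Involves strand 3? yes. Count so far: 3
Gen 5: crossing 1x4. Involves strand 3? no. Count so far: 3
Gen 6: crossing 3x4. Involves strand 3? yes. Count so far: 4
Gen 7: crossing 4x3. Involves strand 3? yes. Count so far: 5
Gen 8: crossing 3x4. Involves strand 3? yes. Count so far: 6

Answer: 6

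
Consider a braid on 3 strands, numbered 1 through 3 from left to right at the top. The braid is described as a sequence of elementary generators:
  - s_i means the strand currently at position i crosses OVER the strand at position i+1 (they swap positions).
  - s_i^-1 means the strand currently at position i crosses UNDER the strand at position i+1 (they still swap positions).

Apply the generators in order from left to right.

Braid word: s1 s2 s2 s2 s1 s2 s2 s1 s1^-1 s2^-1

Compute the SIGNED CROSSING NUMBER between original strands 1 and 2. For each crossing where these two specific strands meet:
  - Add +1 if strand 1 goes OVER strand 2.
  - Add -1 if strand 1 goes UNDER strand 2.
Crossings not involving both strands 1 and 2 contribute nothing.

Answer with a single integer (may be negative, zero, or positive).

Gen 1: 1 over 2. Both 1&2? yes. Contrib: +1. Sum: 1
Gen 2: crossing 1x3. Both 1&2? no. Sum: 1
Gen 3: crossing 3x1. Both 1&2? no. Sum: 1
Gen 4: crossing 1x3. Both 1&2? no. Sum: 1
Gen 5: crossing 2x3. Both 1&2? no. Sum: 1
Gen 6: 2 over 1. Both 1&2? yes. Contrib: -1. Sum: 0
Gen 7: 1 over 2. Both 1&2? yes. Contrib: +1. Sum: 1
Gen 8: crossing 3x2. Both 1&2? no. Sum: 1
Gen 9: crossing 2x3. Both 1&2? no. Sum: 1
Gen 10: 2 under 1. Both 1&2? yes. Contrib: +1. Sum: 2

Answer: 2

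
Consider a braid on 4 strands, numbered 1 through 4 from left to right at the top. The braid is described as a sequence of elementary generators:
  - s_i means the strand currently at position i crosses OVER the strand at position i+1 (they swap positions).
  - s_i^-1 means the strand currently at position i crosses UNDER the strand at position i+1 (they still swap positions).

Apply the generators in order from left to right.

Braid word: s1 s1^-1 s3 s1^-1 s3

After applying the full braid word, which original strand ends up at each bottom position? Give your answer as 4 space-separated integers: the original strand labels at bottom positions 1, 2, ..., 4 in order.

Gen 1 (s1): strand 1 crosses over strand 2. Perm now: [2 1 3 4]
Gen 2 (s1^-1): strand 2 crosses under strand 1. Perm now: [1 2 3 4]
Gen 3 (s3): strand 3 crosses over strand 4. Perm now: [1 2 4 3]
Gen 4 (s1^-1): strand 1 crosses under strand 2. Perm now: [2 1 4 3]
Gen 5 (s3): strand 4 crosses over strand 3. Perm now: [2 1 3 4]

Answer: 2 1 3 4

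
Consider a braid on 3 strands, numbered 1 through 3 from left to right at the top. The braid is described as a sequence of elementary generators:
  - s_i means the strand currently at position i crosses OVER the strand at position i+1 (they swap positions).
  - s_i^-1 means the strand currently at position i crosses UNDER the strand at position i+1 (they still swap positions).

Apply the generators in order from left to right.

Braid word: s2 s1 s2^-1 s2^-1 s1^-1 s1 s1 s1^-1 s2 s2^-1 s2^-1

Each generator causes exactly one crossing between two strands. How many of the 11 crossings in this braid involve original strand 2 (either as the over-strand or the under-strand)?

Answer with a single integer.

Answer: 6

Derivation:
Gen 1: crossing 2x3. Involves strand 2? yes. Count so far: 1
Gen 2: crossing 1x3. Involves strand 2? no. Count so far: 1
Gen 3: crossing 1x2. Involves strand 2? yes. Count so far: 2
Gen 4: crossing 2x1. Involves strand 2? yes. Count so far: 3
Gen 5: crossing 3x1. Involves strand 2? no. Count so far: 3
Gen 6: crossing 1x3. Involves strand 2? no. Count so far: 3
Gen 7: crossing 3x1. Involves strand 2? no. Count so far: 3
Gen 8: crossing 1x3. Involves strand 2? no. Count so far: 3
Gen 9: crossing 1x2. Involves strand 2? yes. Count so far: 4
Gen 10: crossing 2x1. Involves strand 2? yes. Count so far: 5
Gen 11: crossing 1x2. Involves strand 2? yes. Count so far: 6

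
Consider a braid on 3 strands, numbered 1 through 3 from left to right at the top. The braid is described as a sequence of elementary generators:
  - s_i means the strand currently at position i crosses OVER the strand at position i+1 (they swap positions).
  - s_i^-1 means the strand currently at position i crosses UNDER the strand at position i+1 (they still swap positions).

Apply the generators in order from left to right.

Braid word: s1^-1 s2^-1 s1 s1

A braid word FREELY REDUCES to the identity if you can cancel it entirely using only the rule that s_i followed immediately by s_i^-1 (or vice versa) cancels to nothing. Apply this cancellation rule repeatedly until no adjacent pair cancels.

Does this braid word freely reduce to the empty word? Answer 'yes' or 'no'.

Gen 1 (s1^-1): push. Stack: [s1^-1]
Gen 2 (s2^-1): push. Stack: [s1^-1 s2^-1]
Gen 3 (s1): push. Stack: [s1^-1 s2^-1 s1]
Gen 4 (s1): push. Stack: [s1^-1 s2^-1 s1 s1]
Reduced word: s1^-1 s2^-1 s1 s1

Answer: no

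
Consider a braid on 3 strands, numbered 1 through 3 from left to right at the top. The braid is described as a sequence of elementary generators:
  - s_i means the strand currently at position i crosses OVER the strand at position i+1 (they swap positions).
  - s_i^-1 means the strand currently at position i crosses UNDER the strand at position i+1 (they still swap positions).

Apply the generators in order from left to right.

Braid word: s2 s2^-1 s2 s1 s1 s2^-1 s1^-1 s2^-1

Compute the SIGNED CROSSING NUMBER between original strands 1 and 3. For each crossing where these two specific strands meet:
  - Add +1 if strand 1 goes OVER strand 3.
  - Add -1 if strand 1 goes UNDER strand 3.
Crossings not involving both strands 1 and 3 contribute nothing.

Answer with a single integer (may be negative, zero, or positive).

Answer: -1

Derivation:
Gen 1: crossing 2x3. Both 1&3? no. Sum: 0
Gen 2: crossing 3x2. Both 1&3? no. Sum: 0
Gen 3: crossing 2x3. Both 1&3? no. Sum: 0
Gen 4: 1 over 3. Both 1&3? yes. Contrib: +1. Sum: 1
Gen 5: 3 over 1. Both 1&3? yes. Contrib: -1. Sum: 0
Gen 6: crossing 3x2. Both 1&3? no. Sum: 0
Gen 7: crossing 1x2. Both 1&3? no. Sum: 0
Gen 8: 1 under 3. Both 1&3? yes. Contrib: -1. Sum: -1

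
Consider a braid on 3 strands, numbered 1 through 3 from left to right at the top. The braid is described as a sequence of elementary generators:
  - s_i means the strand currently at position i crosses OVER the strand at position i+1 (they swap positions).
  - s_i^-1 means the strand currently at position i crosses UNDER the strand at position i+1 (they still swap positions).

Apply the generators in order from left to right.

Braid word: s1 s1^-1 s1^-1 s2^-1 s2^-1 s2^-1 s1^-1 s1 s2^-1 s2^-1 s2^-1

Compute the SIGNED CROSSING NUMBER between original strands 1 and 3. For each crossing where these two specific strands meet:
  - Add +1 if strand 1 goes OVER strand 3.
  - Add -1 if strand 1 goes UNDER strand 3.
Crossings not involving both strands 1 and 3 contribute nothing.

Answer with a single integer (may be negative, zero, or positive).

Answer: 0

Derivation:
Gen 1: crossing 1x2. Both 1&3? no. Sum: 0
Gen 2: crossing 2x1. Both 1&3? no. Sum: 0
Gen 3: crossing 1x2. Both 1&3? no. Sum: 0
Gen 4: 1 under 3. Both 1&3? yes. Contrib: -1. Sum: -1
Gen 5: 3 under 1. Both 1&3? yes. Contrib: +1. Sum: 0
Gen 6: 1 under 3. Both 1&3? yes. Contrib: -1. Sum: -1
Gen 7: crossing 2x3. Both 1&3? no. Sum: -1
Gen 8: crossing 3x2. Both 1&3? no. Sum: -1
Gen 9: 3 under 1. Both 1&3? yes. Contrib: +1. Sum: 0
Gen 10: 1 under 3. Both 1&3? yes. Contrib: -1. Sum: -1
Gen 11: 3 under 1. Both 1&3? yes. Contrib: +1. Sum: 0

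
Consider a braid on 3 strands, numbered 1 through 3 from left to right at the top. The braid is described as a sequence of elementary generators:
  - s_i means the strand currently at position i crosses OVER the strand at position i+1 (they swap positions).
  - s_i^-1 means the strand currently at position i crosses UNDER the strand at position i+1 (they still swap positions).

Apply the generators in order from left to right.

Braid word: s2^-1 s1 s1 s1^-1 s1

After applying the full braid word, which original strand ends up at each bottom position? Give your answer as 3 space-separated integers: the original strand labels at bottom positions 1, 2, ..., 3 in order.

Gen 1 (s2^-1): strand 2 crosses under strand 3. Perm now: [1 3 2]
Gen 2 (s1): strand 1 crosses over strand 3. Perm now: [3 1 2]
Gen 3 (s1): strand 3 crosses over strand 1. Perm now: [1 3 2]
Gen 4 (s1^-1): strand 1 crosses under strand 3. Perm now: [3 1 2]
Gen 5 (s1): strand 3 crosses over strand 1. Perm now: [1 3 2]

Answer: 1 3 2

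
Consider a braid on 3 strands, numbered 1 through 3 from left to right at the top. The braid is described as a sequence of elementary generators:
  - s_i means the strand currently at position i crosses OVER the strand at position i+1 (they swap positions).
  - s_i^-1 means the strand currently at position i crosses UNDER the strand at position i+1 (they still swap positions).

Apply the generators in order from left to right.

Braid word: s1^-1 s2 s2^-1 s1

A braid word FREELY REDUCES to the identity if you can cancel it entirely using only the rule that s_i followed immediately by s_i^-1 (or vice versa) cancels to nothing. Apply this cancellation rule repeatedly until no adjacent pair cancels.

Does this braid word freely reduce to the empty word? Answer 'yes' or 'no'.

Gen 1 (s1^-1): push. Stack: [s1^-1]
Gen 2 (s2): push. Stack: [s1^-1 s2]
Gen 3 (s2^-1): cancels prior s2. Stack: [s1^-1]
Gen 4 (s1): cancels prior s1^-1. Stack: []
Reduced word: (empty)

Answer: yes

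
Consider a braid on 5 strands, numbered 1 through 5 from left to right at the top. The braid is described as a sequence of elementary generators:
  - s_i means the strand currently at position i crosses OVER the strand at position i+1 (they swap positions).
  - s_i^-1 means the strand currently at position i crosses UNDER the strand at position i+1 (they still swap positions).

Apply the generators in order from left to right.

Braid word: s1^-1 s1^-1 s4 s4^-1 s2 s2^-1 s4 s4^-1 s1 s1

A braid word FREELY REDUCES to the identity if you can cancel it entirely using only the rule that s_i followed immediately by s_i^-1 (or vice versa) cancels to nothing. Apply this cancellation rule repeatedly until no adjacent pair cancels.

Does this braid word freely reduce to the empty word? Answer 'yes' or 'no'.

Gen 1 (s1^-1): push. Stack: [s1^-1]
Gen 2 (s1^-1): push. Stack: [s1^-1 s1^-1]
Gen 3 (s4): push. Stack: [s1^-1 s1^-1 s4]
Gen 4 (s4^-1): cancels prior s4. Stack: [s1^-1 s1^-1]
Gen 5 (s2): push. Stack: [s1^-1 s1^-1 s2]
Gen 6 (s2^-1): cancels prior s2. Stack: [s1^-1 s1^-1]
Gen 7 (s4): push. Stack: [s1^-1 s1^-1 s4]
Gen 8 (s4^-1): cancels prior s4. Stack: [s1^-1 s1^-1]
Gen 9 (s1): cancels prior s1^-1. Stack: [s1^-1]
Gen 10 (s1): cancels prior s1^-1. Stack: []
Reduced word: (empty)

Answer: yes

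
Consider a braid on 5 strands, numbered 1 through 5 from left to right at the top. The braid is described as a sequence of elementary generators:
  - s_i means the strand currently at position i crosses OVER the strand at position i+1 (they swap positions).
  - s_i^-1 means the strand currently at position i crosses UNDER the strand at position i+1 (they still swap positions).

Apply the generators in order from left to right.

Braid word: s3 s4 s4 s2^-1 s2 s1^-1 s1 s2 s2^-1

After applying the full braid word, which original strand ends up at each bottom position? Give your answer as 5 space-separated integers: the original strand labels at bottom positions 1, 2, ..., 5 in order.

Answer: 1 2 4 3 5

Derivation:
Gen 1 (s3): strand 3 crosses over strand 4. Perm now: [1 2 4 3 5]
Gen 2 (s4): strand 3 crosses over strand 5. Perm now: [1 2 4 5 3]
Gen 3 (s4): strand 5 crosses over strand 3. Perm now: [1 2 4 3 5]
Gen 4 (s2^-1): strand 2 crosses under strand 4. Perm now: [1 4 2 3 5]
Gen 5 (s2): strand 4 crosses over strand 2. Perm now: [1 2 4 3 5]
Gen 6 (s1^-1): strand 1 crosses under strand 2. Perm now: [2 1 4 3 5]
Gen 7 (s1): strand 2 crosses over strand 1. Perm now: [1 2 4 3 5]
Gen 8 (s2): strand 2 crosses over strand 4. Perm now: [1 4 2 3 5]
Gen 9 (s2^-1): strand 4 crosses under strand 2. Perm now: [1 2 4 3 5]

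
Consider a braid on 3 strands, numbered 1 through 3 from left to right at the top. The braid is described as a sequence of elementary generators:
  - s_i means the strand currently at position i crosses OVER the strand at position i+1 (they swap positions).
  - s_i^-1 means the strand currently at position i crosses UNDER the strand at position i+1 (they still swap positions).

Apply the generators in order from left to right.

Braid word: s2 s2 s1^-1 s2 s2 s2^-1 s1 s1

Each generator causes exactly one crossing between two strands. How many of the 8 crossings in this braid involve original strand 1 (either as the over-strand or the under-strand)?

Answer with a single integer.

Answer: 4

Derivation:
Gen 1: crossing 2x3. Involves strand 1? no. Count so far: 0
Gen 2: crossing 3x2. Involves strand 1? no. Count so far: 0
Gen 3: crossing 1x2. Involves strand 1? yes. Count so far: 1
Gen 4: crossing 1x3. Involves strand 1? yes. Count so far: 2
Gen 5: crossing 3x1. Involves strand 1? yes. Count so far: 3
Gen 6: crossing 1x3. Involves strand 1? yes. Count so far: 4
Gen 7: crossing 2x3. Involves strand 1? no. Count so far: 4
Gen 8: crossing 3x2. Involves strand 1? no. Count so far: 4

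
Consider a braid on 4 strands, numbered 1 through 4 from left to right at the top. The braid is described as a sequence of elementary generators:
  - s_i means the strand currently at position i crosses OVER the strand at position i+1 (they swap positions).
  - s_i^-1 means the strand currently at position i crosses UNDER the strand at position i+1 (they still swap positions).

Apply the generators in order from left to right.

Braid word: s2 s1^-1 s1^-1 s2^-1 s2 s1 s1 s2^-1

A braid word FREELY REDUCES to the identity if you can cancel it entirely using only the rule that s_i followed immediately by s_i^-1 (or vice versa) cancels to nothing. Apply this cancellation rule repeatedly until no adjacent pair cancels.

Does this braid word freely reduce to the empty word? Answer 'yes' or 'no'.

Answer: yes

Derivation:
Gen 1 (s2): push. Stack: [s2]
Gen 2 (s1^-1): push. Stack: [s2 s1^-1]
Gen 3 (s1^-1): push. Stack: [s2 s1^-1 s1^-1]
Gen 4 (s2^-1): push. Stack: [s2 s1^-1 s1^-1 s2^-1]
Gen 5 (s2): cancels prior s2^-1. Stack: [s2 s1^-1 s1^-1]
Gen 6 (s1): cancels prior s1^-1. Stack: [s2 s1^-1]
Gen 7 (s1): cancels prior s1^-1. Stack: [s2]
Gen 8 (s2^-1): cancels prior s2. Stack: []
Reduced word: (empty)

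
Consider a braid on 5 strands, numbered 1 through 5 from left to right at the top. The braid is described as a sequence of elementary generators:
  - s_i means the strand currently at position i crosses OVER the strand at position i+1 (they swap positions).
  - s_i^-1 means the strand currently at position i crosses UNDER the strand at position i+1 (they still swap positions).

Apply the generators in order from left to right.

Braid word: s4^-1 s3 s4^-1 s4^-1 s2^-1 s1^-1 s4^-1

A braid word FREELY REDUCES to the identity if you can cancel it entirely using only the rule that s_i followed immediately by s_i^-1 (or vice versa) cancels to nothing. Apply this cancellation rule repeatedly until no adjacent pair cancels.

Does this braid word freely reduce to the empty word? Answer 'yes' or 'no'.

Gen 1 (s4^-1): push. Stack: [s4^-1]
Gen 2 (s3): push. Stack: [s4^-1 s3]
Gen 3 (s4^-1): push. Stack: [s4^-1 s3 s4^-1]
Gen 4 (s4^-1): push. Stack: [s4^-1 s3 s4^-1 s4^-1]
Gen 5 (s2^-1): push. Stack: [s4^-1 s3 s4^-1 s4^-1 s2^-1]
Gen 6 (s1^-1): push. Stack: [s4^-1 s3 s4^-1 s4^-1 s2^-1 s1^-1]
Gen 7 (s4^-1): push. Stack: [s4^-1 s3 s4^-1 s4^-1 s2^-1 s1^-1 s4^-1]
Reduced word: s4^-1 s3 s4^-1 s4^-1 s2^-1 s1^-1 s4^-1

Answer: no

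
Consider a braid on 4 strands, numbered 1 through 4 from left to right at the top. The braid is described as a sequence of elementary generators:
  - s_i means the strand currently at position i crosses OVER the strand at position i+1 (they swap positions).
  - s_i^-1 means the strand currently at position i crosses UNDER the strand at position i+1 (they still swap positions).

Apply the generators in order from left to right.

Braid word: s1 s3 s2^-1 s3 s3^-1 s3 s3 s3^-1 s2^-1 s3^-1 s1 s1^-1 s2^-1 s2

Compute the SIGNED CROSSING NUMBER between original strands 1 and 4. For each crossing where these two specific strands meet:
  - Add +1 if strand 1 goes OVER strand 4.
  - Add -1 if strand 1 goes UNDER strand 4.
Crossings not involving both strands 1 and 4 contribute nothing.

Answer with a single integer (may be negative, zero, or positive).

Answer: 0

Derivation:
Gen 1: crossing 1x2. Both 1&4? no. Sum: 0
Gen 2: crossing 3x4. Both 1&4? no. Sum: 0
Gen 3: 1 under 4. Both 1&4? yes. Contrib: -1. Sum: -1
Gen 4: crossing 1x3. Both 1&4? no. Sum: -1
Gen 5: crossing 3x1. Both 1&4? no. Sum: -1
Gen 6: crossing 1x3. Both 1&4? no. Sum: -1
Gen 7: crossing 3x1. Both 1&4? no. Sum: -1
Gen 8: crossing 1x3. Both 1&4? no. Sum: -1
Gen 9: crossing 4x3. Both 1&4? no. Sum: -1
Gen 10: 4 under 1. Both 1&4? yes. Contrib: +1. Sum: 0
Gen 11: crossing 2x3. Both 1&4? no. Sum: 0
Gen 12: crossing 3x2. Both 1&4? no. Sum: 0
Gen 13: crossing 3x1. Both 1&4? no. Sum: 0
Gen 14: crossing 1x3. Both 1&4? no. Sum: 0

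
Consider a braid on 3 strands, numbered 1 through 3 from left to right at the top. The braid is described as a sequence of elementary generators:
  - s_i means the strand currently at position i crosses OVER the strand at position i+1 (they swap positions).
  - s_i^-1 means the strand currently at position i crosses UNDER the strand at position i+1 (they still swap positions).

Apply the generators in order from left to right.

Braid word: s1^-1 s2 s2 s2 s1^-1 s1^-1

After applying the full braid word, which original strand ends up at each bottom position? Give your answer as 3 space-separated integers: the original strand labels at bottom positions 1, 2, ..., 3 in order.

Answer: 2 3 1

Derivation:
Gen 1 (s1^-1): strand 1 crosses under strand 2. Perm now: [2 1 3]
Gen 2 (s2): strand 1 crosses over strand 3. Perm now: [2 3 1]
Gen 3 (s2): strand 3 crosses over strand 1. Perm now: [2 1 3]
Gen 4 (s2): strand 1 crosses over strand 3. Perm now: [2 3 1]
Gen 5 (s1^-1): strand 2 crosses under strand 3. Perm now: [3 2 1]
Gen 6 (s1^-1): strand 3 crosses under strand 2. Perm now: [2 3 1]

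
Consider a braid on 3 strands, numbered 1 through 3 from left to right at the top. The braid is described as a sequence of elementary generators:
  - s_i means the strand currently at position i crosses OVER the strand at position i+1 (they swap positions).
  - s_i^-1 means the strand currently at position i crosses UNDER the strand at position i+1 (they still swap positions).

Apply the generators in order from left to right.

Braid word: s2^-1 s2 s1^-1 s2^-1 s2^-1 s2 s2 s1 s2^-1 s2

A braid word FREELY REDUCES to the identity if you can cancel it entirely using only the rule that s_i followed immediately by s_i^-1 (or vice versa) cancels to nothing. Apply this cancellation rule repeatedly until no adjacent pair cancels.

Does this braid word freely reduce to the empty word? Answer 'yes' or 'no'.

Gen 1 (s2^-1): push. Stack: [s2^-1]
Gen 2 (s2): cancels prior s2^-1. Stack: []
Gen 3 (s1^-1): push. Stack: [s1^-1]
Gen 4 (s2^-1): push. Stack: [s1^-1 s2^-1]
Gen 5 (s2^-1): push. Stack: [s1^-1 s2^-1 s2^-1]
Gen 6 (s2): cancels prior s2^-1. Stack: [s1^-1 s2^-1]
Gen 7 (s2): cancels prior s2^-1. Stack: [s1^-1]
Gen 8 (s1): cancels prior s1^-1. Stack: []
Gen 9 (s2^-1): push. Stack: [s2^-1]
Gen 10 (s2): cancels prior s2^-1. Stack: []
Reduced word: (empty)

Answer: yes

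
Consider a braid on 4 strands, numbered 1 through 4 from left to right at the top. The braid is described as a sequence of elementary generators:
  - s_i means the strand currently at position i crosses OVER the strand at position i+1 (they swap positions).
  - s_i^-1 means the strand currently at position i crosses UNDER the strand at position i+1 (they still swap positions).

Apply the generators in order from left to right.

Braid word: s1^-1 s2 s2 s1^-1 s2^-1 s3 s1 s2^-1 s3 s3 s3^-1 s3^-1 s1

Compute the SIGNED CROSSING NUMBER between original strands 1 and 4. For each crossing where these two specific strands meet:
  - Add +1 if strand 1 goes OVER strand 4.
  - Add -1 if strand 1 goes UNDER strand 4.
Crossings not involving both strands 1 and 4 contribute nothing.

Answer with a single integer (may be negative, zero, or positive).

Answer: -1

Derivation:
Gen 1: crossing 1x2. Both 1&4? no. Sum: 0
Gen 2: crossing 1x3. Both 1&4? no. Sum: 0
Gen 3: crossing 3x1. Both 1&4? no. Sum: 0
Gen 4: crossing 2x1. Both 1&4? no. Sum: 0
Gen 5: crossing 2x3. Both 1&4? no. Sum: 0
Gen 6: crossing 2x4. Both 1&4? no. Sum: 0
Gen 7: crossing 1x3. Both 1&4? no. Sum: 0
Gen 8: 1 under 4. Both 1&4? yes. Contrib: -1. Sum: -1
Gen 9: crossing 1x2. Both 1&4? no. Sum: -1
Gen 10: crossing 2x1. Both 1&4? no. Sum: -1
Gen 11: crossing 1x2. Both 1&4? no. Sum: -1
Gen 12: crossing 2x1. Both 1&4? no. Sum: -1
Gen 13: crossing 3x4. Both 1&4? no. Sum: -1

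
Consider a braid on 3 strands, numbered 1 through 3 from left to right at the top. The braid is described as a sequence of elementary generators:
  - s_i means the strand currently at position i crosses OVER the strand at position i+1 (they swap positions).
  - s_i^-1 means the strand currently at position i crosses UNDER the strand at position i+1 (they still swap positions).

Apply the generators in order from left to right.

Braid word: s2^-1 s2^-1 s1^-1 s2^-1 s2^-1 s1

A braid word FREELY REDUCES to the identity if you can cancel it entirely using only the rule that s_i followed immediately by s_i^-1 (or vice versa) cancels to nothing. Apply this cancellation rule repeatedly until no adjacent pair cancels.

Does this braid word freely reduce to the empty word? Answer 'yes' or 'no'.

Answer: no

Derivation:
Gen 1 (s2^-1): push. Stack: [s2^-1]
Gen 2 (s2^-1): push. Stack: [s2^-1 s2^-1]
Gen 3 (s1^-1): push. Stack: [s2^-1 s2^-1 s1^-1]
Gen 4 (s2^-1): push. Stack: [s2^-1 s2^-1 s1^-1 s2^-1]
Gen 5 (s2^-1): push. Stack: [s2^-1 s2^-1 s1^-1 s2^-1 s2^-1]
Gen 6 (s1): push. Stack: [s2^-1 s2^-1 s1^-1 s2^-1 s2^-1 s1]
Reduced word: s2^-1 s2^-1 s1^-1 s2^-1 s2^-1 s1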